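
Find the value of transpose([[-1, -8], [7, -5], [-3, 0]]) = [[-1, 7, -3], [-8, -5, 0]]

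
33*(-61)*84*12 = -2029104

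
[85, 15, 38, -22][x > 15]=keep x where x > 15: 85✓, 15✗, 38✓, -22✗
= [85, 38]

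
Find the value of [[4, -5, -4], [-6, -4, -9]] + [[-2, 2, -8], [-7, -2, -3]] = [[2, -3, -12], [-13, -6, -12]]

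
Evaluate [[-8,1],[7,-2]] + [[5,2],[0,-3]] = [[-3, 3], [7, -5]]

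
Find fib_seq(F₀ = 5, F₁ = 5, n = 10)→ [5, 5, 10, 15, 25, 40, 65, 105, 170, 275]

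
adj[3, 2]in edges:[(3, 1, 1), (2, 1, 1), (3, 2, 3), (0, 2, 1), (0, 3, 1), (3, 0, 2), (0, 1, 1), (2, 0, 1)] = 3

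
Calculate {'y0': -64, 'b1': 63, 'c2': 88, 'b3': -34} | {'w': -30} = {'y0': -64, 'b1': 63, 'c2': 88, 'b3': -34, 'w': -30}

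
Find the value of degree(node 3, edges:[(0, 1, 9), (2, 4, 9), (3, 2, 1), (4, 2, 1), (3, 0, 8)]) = 2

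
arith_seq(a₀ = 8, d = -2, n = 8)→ a_0 = 8 + 0*-2 = 8
a_1 = 8 + 1*-2 = 6
a_2 = 8 + 2*-2 = 4
...
= [8, 6, 4, 2, 0, -2, -4, -6]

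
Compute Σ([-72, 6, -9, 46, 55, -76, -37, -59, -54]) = -200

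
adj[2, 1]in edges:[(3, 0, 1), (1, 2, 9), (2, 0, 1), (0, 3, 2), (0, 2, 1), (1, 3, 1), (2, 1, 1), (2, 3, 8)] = 1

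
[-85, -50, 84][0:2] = [-85, -50]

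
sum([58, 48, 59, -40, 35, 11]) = 171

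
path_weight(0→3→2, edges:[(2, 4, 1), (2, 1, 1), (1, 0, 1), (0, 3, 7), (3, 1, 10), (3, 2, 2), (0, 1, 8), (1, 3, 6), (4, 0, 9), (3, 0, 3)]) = 9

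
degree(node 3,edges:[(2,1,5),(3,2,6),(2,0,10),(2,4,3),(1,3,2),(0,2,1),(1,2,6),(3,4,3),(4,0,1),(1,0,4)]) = incident: (3,2), (1,3), (3,4)
= 3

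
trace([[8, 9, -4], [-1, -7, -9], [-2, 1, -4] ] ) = -3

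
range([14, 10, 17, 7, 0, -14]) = 31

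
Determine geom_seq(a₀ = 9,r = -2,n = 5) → a_0 = 9*(-2)^0 = 9
a_1 = 9*(-2)^1 = -18
a_2 = 9*(-2)^2 = 36
...
= [9, -18, 36, -72, 144]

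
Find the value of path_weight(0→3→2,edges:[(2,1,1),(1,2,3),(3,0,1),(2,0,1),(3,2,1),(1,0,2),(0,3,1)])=2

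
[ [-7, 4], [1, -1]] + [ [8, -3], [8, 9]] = [[1, 1], [9, 8]]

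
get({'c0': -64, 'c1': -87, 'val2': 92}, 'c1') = -87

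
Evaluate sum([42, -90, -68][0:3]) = slice → [42, -90, -68]
42 + (-90) + (-68)
= -116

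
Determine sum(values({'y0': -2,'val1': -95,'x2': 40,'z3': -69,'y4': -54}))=(-2) + (-95) + 40 + (-69) + (-54)
= -180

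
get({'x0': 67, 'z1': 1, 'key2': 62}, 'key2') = 62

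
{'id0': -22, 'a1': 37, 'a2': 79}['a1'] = 37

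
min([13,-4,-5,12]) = -5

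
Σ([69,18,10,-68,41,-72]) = -2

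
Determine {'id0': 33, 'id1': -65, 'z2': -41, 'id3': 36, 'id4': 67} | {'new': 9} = {'id0': 33, 'id1': -65, 'z2': -41, 'id3': 36, 'id4': 67, 'new': 9}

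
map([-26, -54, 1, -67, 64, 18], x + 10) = -26+10=-16, -54+10=-44, 1+10=11, -67+10=-57, 64+10=74, 18+10=28
= [-16, -44, 11, -57, 74, 28]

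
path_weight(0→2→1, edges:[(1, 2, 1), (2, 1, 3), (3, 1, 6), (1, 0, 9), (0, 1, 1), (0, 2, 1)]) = w(0→2)=1 + w(2→1)=3
= 4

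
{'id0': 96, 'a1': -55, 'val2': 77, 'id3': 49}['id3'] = 49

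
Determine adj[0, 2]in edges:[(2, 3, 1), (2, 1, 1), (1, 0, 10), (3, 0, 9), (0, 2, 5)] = 5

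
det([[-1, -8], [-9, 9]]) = -81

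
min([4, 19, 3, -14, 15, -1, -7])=-14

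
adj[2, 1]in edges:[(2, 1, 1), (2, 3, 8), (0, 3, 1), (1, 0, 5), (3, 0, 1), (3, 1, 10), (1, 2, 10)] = 1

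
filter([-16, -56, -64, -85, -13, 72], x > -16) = [-13, 72]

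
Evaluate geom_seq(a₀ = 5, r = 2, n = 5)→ a_0 = 5*2^0 = 5
a_1 = 5*2^1 = 10
a_2 = 5*2^2 = 20
...
= [5, 10, 20, 40, 80]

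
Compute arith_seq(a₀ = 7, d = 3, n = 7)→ a_0 = 7 + 0*3 = 7
a_1 = 7 + 1*3 = 10
a_2 = 7 + 2*3 = 13
...
= [7, 10, 13, 16, 19, 22, 25]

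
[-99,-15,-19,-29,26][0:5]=[-99, -15, -19, -29, 26]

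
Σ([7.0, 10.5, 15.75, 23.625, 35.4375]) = 7.0 + 10.5 + 15.75 + 23.625 + 35.4375
= 92.3125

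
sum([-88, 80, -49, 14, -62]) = (-88) + 80 + (-49) + 14 + (-62)
= -105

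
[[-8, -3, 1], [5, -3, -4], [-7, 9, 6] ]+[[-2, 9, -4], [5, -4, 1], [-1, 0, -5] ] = [[-10, 6, -3], [10, -7, -3], [-8, 9, 1]]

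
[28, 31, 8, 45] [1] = 31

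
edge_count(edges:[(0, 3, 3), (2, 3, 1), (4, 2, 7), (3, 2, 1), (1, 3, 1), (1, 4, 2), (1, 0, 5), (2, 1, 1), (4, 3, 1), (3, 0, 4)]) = 10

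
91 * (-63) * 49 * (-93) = 26125281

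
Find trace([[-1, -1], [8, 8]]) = 7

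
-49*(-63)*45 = 138915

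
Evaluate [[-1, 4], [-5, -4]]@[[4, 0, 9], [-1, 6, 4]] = [[-8, 24, 7], [-16, -24, -61]]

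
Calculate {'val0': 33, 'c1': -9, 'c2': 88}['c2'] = 88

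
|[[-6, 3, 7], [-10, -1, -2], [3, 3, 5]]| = -63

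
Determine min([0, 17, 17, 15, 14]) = 0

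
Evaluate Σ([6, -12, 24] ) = 6 + -12 + 24
= 18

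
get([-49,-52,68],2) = 68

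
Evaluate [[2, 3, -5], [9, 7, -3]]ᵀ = [[2, 9], [3, 7], [-5, -3]]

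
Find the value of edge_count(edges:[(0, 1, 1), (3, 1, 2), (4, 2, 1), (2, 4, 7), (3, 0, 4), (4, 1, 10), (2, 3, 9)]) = 7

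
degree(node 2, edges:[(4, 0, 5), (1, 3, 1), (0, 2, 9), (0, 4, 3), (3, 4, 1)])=1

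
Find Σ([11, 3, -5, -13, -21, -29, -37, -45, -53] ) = 11 + 3 + (-5) + (-13) + (-21) + (-29) + (-37) + (-45) + (-53)
= -189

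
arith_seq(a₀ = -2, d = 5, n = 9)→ [-2, 3, 8, 13, 18, 23, 28, 33, 38]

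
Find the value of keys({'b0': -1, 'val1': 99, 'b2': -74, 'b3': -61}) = ['b0', 'val1', 'b2', 'b3']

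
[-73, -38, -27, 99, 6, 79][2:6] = [-27, 99, 6, 79]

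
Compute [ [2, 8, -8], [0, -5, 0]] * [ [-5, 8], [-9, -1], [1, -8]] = [[-90, 72], [45, 5]]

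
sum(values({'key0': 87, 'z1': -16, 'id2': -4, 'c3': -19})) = 48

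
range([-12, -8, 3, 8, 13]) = 25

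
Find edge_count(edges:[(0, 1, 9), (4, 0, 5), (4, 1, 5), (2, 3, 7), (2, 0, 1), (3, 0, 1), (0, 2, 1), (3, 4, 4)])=8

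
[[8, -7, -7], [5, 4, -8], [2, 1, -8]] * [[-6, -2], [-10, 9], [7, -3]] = [[-27, -58], [-126, 50], [-78, 29]]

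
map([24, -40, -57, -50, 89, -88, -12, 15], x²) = (24)²=576, (-40)²=1600, (-57)²=3249, (-50)²=2500, (89)²=7921, (-88)²=7744, (-12)²=144, (15)²=225
= [576, 1600, 3249, 2500, 7921, 7744, 144, 225]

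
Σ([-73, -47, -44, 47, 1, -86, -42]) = -244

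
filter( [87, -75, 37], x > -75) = [87, 37]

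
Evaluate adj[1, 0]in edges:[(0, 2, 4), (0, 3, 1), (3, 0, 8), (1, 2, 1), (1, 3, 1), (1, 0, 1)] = 1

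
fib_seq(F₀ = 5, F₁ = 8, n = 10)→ F_2 = F_1 + F_0 = 13
F_3 = F_2 + F_1 = 21
F_4 = F_3 + F_2 = 34
...
= [5, 8, 13, 21, 34, 55, 89, 144, 233, 377]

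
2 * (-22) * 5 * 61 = -13420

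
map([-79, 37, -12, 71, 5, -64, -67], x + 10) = -79+10=-69, 37+10=47, -12+10=-2, 71+10=81, 5+10=15, -64+10=-54, -67+10=-57
= [-69, 47, -2, 81, 15, -54, -57]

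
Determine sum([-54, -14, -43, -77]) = (-54) + (-14) + (-43) + (-77)
= -188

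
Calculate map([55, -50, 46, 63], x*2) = 55*2=110, -50*2=-100, 46*2=92, 63*2=126
= [110, -100, 92, 126]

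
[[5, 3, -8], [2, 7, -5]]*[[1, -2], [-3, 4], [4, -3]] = [[-36, 26], [-39, 39]]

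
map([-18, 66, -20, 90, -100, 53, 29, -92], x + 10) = [-8, 76, -10, 100, -90, 63, 39, -82]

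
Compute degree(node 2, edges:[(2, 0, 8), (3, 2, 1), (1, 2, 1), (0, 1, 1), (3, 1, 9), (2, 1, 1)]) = 4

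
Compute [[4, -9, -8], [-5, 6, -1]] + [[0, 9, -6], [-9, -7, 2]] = [[4, 0, -14], [-14, -1, 1]]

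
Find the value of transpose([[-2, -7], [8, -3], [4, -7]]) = [[-2, 8, 4], [-7, -3, -7]]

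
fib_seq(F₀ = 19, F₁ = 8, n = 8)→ F_2 = F_1 + F_0 = 27
F_3 = F_2 + F_1 = 35
F_4 = F_3 + F_2 = 62
...
= [19, 8, 27, 35, 62, 97, 159, 256]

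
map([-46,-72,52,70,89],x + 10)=[-36, -62, 62, 80, 99]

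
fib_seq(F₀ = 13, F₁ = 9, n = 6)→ [13, 9, 22, 31, 53, 84]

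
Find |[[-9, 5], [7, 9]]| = (-9)*(9) - (5)*(7)
= -116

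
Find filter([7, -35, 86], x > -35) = keep x where x > -35: 7✓, -35✗, 86✓
= [7, 86]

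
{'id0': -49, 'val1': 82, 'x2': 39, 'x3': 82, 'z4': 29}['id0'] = -49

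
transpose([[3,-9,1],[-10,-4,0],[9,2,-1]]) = [[3, -10, 9], [-9, -4, 2], [1, 0, -1]]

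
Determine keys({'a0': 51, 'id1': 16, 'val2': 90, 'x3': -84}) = ['a0', 'id1', 'val2', 'x3']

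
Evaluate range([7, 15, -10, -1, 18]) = 28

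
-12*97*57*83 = -5506884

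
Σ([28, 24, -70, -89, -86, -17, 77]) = -133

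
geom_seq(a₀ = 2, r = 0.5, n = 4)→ a_0 = 2*0.5^0 = 2.0
a_1 = 2*0.5^1 = 1.0
a_2 = 2*0.5^2 = 0.5
...
= [2.0, 1.0, 0.5, 0.25]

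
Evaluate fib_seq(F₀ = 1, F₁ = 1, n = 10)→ [1, 1, 2, 3, 5, 8, 13, 21, 34, 55]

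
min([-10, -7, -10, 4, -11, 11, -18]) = -18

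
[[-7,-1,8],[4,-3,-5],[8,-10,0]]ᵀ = [[-7, 4, 8], [-1, -3, -10], [8, -5, 0]]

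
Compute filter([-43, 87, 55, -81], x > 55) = keep x where x > 55: -43✗, 87✓, 55✗, -81✗
= [87]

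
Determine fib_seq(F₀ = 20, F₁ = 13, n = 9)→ [20, 13, 33, 46, 79, 125, 204, 329, 533]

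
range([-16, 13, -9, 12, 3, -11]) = 29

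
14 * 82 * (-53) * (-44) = 2677136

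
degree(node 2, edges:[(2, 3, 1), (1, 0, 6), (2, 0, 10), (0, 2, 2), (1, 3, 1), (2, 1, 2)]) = 4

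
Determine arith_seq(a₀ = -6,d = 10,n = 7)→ a_0 = -6 + 0*10 = -6
a_1 = -6 + 1*10 = 4
a_2 = -6 + 2*10 = 14
...
= [-6, 4, 14, 24, 34, 44, 54]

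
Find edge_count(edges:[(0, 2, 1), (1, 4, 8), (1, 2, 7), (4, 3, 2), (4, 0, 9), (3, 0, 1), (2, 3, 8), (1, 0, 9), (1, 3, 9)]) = 9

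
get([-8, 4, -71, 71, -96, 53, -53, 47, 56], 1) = 4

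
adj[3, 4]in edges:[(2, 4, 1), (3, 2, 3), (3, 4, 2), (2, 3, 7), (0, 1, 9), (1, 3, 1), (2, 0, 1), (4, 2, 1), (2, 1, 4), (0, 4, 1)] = 2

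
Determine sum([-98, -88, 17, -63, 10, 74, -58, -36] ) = (-98) + (-88) + 17 + (-63) + 10 + 74 + (-58) + (-36)
= -242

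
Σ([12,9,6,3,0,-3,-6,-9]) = 12 + 9 + 6 + 3 + 0 + (-3) + (-6) + (-9)
= 12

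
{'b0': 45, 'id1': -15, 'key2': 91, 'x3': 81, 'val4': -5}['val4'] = -5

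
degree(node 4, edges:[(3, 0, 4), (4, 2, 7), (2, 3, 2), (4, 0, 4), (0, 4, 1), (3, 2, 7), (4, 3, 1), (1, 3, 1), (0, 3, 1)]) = incident: (4,2), (4,0), (0,4), (4,3)
= 4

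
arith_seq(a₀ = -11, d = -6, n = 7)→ [-11, -17, -23, -29, -35, -41, -47]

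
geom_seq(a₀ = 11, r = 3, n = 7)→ a_0 = 11*3^0 = 11
a_1 = 11*3^1 = 33
a_2 = 11*3^2 = 99
...
= [11, 33, 99, 297, 891, 2673, 8019]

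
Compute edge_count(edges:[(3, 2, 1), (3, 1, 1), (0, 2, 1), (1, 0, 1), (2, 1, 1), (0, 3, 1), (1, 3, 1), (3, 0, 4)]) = 8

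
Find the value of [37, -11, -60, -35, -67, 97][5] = 97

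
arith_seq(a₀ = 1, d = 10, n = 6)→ a_0 = 1 + 0*10 = 1
a_1 = 1 + 1*10 = 11
a_2 = 1 + 2*10 = 21
...
= [1, 11, 21, 31, 41, 51]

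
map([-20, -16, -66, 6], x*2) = [-40, -32, -132, 12]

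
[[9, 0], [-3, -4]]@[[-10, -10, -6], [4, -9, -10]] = C[0][0] = (9)*(-10) + (0)*(4) = -90
C[0][1] = (9)*(-10) + (0)*(-9) = -90
C[0][2] = (9)*(-6) + (0)*(-10) = -54
C[1][0] = (-3)*(-10) + (-4)*(4) = 14
C[1][1] = (-3)*(-10) + (-4)*(-9) = 66
C[1][2] = (-3)*(-6) + (-4)*(-10) = 58
= [[-90, -90, -54], [14, 66, 58]]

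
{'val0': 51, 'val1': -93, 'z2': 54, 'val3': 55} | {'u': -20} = {'val0': 51, 'val1': -93, 'z2': 54, 'val3': 55, 'u': -20}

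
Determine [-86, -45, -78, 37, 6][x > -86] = keep x where x > -86: -86✗, -45✓, -78✓, 37✓, 6✓
= [-45, -78, 37, 6]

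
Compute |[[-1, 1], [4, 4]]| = (-1)*(4) - (1)*(4)
= -8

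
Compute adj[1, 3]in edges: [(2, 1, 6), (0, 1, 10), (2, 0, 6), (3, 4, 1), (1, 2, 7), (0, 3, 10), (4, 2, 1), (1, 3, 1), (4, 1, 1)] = 1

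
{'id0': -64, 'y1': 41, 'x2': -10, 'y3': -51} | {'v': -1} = {'id0': -64, 'y1': 41, 'x2': -10, 'y3': -51, 'v': -1}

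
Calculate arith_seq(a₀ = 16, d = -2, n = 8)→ [16, 14, 12, 10, 8, 6, 4, 2]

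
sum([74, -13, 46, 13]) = 74 + (-13) + 46 + 13
= 120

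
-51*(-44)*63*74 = 10461528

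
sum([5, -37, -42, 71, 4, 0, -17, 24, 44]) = 52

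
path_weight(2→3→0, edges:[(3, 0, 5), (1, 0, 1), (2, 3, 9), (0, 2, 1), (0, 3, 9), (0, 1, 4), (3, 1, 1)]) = 14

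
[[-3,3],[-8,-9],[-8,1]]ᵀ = [[-3, -8, -8], [3, -9, 1]]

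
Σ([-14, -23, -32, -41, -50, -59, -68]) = (-14) + (-23) + (-32) + (-41) + (-50) + (-59) + (-68)
= -287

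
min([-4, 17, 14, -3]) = -4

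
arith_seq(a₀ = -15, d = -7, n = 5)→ [-15, -22, -29, -36, -43]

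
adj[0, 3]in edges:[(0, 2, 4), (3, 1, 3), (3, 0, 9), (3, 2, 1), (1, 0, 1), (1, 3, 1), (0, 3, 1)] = 1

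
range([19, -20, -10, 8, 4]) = 39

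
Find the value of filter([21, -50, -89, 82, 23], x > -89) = [21, -50, 82, 23]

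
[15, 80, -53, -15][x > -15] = keep x where x > -15: 15✓, 80✓, -53✗, -15✗
= [15, 80]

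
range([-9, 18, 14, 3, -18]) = 36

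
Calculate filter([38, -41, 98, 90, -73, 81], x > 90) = [98]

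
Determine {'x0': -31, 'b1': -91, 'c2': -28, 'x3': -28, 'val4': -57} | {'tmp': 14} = {'x0': -31, 'b1': -91, 'c2': -28, 'x3': -28, 'val4': -57, 'tmp': 14}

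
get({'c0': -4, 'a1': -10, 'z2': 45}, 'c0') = -4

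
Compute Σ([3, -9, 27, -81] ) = 3 + -9 + 27 + -81
= -60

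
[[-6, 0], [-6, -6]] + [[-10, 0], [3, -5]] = [[-16, 0], [-3, -11]]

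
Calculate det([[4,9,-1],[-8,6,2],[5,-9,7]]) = (1)*(4)*det([[6, 2], [-9, 7]]) + (-1)*(9)*det([[-8, 2], [5, 7]]) + (1)*(-1)*det([[-8, 6], [5, -9]])
= 240 + 594 + -42
= 792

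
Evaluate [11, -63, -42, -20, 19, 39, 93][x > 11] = [19, 39, 93]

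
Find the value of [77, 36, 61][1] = 36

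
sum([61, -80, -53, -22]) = 61 + (-80) + (-53) + (-22)
= -94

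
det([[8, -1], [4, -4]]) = -28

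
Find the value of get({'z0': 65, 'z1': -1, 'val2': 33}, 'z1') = -1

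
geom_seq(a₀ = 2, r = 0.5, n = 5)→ [2.0, 1.0, 0.5, 0.25, 0.125]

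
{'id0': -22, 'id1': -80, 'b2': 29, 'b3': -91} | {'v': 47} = {'id0': -22, 'id1': -80, 'b2': 29, 'b3': -91, 'v': 47}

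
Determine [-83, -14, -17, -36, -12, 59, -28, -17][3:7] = [-36, -12, 59, -28]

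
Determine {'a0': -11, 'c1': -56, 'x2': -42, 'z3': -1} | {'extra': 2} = {'a0': -11, 'c1': -56, 'x2': -42, 'z3': -1, 'extra': 2}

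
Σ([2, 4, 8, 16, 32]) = 2 + 4 + 8 + 16 + 32
= 62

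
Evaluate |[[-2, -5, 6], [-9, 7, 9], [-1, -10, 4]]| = (1)*(-2)*det([[7, 9], [-10, 4]]) + (-1)*(-5)*det([[-9, 9], [-1, 4]]) + (1)*(6)*det([[-9, 7], [-1, -10]])
= -236 + -135 + 582
= 211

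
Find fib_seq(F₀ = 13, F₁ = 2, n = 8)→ [13, 2, 15, 17, 32, 49, 81, 130]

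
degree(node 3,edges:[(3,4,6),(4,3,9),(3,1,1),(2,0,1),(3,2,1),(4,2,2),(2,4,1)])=4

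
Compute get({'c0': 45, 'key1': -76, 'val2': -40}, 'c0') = 45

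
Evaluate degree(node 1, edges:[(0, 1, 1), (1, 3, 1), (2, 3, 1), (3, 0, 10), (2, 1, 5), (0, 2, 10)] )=3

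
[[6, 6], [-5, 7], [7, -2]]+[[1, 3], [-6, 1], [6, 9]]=[[7, 9], [-11, 8], [13, 7]]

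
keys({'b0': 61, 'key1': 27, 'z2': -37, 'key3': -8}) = ['b0', 'key1', 'z2', 'key3']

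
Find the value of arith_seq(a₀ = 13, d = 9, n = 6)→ a_0 = 13 + 0*9 = 13
a_1 = 13 + 1*9 = 22
a_2 = 13 + 2*9 = 31
...
= [13, 22, 31, 40, 49, 58]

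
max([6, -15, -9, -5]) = 6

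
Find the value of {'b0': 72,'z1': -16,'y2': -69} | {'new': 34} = {'b0': 72, 'z1': -16, 'y2': -69, 'new': 34}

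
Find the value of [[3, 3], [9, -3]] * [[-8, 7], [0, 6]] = C[0][0] = (3)*(-8) + (3)*(0) = -24
C[0][1] = (3)*(7) + (3)*(6) = 39
C[1][0] = (9)*(-8) + (-3)*(0) = -72
C[1][1] = (9)*(7) + (-3)*(6) = 45
= [[-24, 39], [-72, 45]]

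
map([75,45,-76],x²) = (75)²=5625, (45)²=2025, (-76)²=5776
= [5625, 2025, 5776]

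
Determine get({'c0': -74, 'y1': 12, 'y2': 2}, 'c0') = -74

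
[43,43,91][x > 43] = keep x where x > 43: 43✗, 43✗, 91✓
= [91]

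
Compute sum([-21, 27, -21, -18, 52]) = 19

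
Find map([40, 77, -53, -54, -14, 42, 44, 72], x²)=(40)²=1600, (77)²=5929, (-53)²=2809, (-54)²=2916, (-14)²=196, (42)²=1764, (44)²=1936, (72)²=5184
= [1600, 5929, 2809, 2916, 196, 1764, 1936, 5184]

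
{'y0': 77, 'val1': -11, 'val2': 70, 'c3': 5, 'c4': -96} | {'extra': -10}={'y0': 77, 'val1': -11, 'val2': 70, 'c3': 5, 'c4': -96, 'extra': -10}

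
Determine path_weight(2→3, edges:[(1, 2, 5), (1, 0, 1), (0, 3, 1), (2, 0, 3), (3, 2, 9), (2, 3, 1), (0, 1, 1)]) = w(2→3)=1
= 1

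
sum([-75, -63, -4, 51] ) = (-75) + (-63) + (-4) + 51
= -91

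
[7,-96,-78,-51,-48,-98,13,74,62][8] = 62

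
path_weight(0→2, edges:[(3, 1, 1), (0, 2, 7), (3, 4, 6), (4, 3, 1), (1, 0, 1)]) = w(0→2)=7
= 7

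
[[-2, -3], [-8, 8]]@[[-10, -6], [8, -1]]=[[-4, 15], [144, 40]]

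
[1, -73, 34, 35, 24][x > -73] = [1, 34, 35, 24]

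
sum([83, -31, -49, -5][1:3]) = -80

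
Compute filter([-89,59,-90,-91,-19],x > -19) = [59]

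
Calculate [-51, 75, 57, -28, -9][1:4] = [75, 57, -28]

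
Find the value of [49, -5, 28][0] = 49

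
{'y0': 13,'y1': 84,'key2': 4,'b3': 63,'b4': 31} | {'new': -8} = {'y0': 13, 'y1': 84, 'key2': 4, 'b3': 63, 'b4': 31, 'new': -8}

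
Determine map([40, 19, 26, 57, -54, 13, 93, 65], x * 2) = 40*2=80, 19*2=38, 26*2=52, 57*2=114, -54*2=-108, 13*2=26, 93*2=186, 65*2=130
= [80, 38, 52, 114, -108, 26, 186, 130]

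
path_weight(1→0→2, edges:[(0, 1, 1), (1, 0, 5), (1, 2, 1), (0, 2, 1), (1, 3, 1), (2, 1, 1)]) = 6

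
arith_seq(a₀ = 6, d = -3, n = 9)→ [6, 3, 0, -3, -6, -9, -12, -15, -18]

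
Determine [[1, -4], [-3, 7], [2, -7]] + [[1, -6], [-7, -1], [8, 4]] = [[2, -10], [-10, 6], [10, -3]]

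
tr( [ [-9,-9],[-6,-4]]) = diagonal: (-9) + (-4)
= -13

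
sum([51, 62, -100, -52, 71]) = 51 + 62 + (-100) + (-52) + 71
= 32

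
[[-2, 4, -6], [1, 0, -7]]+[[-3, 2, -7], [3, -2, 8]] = [[-5, 6, -13], [4, -2, 1]]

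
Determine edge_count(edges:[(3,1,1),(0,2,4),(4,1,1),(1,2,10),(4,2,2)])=5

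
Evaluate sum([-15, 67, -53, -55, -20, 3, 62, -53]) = (-15) + 67 + (-53) + (-55) + (-20) + 3 + 62 + (-53)
= -64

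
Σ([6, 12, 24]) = 42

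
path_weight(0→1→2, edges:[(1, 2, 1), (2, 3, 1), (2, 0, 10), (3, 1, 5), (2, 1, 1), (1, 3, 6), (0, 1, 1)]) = w(0→1)=1 + w(1→2)=1
= 2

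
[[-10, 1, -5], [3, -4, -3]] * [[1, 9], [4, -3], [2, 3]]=[[-16, -108], [-19, 30]]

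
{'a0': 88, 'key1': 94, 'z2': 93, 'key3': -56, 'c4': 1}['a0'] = 88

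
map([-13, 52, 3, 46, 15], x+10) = -13+10=-3, 52+10=62, 3+10=13, 46+10=56, 15+10=25
= [-3, 62, 13, 56, 25]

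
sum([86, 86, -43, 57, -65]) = 121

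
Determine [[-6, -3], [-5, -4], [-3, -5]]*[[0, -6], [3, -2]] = [[-9, 42], [-12, 38], [-15, 28]]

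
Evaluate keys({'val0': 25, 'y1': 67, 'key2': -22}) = ['val0', 'y1', 'key2']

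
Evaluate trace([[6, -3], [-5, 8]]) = 14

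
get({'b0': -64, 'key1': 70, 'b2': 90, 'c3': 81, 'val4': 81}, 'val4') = 81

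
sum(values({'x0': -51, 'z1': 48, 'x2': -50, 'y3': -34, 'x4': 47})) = (-51) + 48 + (-50) + (-34) + 47
= -40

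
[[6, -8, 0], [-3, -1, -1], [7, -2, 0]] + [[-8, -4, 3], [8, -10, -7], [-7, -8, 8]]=[[-2, -12, 3], [5, -11, -8], [0, -10, 8]]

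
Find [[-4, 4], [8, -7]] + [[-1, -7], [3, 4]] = [[-5, -3], [11, -3]]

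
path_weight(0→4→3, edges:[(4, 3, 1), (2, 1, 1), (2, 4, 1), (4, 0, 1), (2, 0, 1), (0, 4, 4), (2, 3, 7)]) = 5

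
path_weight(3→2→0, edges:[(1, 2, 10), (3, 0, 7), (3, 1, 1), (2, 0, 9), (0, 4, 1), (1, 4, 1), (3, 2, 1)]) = w(3→2)=1 + w(2→0)=9
= 10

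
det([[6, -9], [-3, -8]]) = -75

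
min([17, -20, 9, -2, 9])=-20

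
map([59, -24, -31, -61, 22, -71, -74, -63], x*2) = 59*2=118, -24*2=-48, -31*2=-62, -61*2=-122, 22*2=44, -71*2=-142, -74*2=-148, -63*2=-126
= [118, -48, -62, -122, 44, -142, -148, -126]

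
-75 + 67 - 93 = -101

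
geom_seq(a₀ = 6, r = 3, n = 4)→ [6, 18, 54, 162]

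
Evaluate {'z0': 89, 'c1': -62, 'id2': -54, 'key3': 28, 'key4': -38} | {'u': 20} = {'z0': 89, 'c1': -62, 'id2': -54, 'key3': 28, 'key4': -38, 'u': 20}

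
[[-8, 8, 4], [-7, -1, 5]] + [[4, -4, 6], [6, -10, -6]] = [[-4, 4, 10], [-1, -11, -1]]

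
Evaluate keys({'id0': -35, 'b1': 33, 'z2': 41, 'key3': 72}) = ['id0', 'b1', 'z2', 'key3']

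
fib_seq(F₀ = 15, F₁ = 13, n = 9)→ F_2 = F_1 + F_0 = 28
F_3 = F_2 + F_1 = 41
F_4 = F_3 + F_2 = 69
...
= [15, 13, 28, 41, 69, 110, 179, 289, 468]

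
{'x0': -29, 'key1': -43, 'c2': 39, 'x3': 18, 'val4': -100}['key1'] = -43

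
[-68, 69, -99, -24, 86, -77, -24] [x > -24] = keep x where x > -24: -68✗, 69✓, -99✗, -24✗, 86✓, -77✗, -24✗
= [69, 86]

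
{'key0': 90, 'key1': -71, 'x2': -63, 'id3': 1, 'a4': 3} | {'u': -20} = {'key0': 90, 'key1': -71, 'x2': -63, 'id3': 1, 'a4': 3, 'u': -20}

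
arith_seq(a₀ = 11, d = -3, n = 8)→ [11, 8, 5, 2, -1, -4, -7, -10]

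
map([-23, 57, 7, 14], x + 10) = [-13, 67, 17, 24]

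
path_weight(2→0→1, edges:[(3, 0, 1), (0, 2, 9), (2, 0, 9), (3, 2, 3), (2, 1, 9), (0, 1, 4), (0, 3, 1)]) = w(2→0)=9 + w(0→1)=4
= 13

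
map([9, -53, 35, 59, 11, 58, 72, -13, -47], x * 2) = [18, -106, 70, 118, 22, 116, 144, -26, -94]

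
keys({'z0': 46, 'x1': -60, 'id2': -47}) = ['z0', 'x1', 'id2']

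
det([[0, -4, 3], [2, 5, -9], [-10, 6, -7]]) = (1)*(0)*det([[5, -9], [6, -7]]) + (-1)*(-4)*det([[2, -9], [-10, -7]]) + (1)*(3)*det([[2, 5], [-10, 6]])
= 0 + -416 + 186
= -230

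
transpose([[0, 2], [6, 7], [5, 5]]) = [[0, 6, 5], [2, 7, 5]]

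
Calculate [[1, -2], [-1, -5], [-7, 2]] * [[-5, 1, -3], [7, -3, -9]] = [[-19, 7, 15], [-30, 14, 48], [49, -13, 3]]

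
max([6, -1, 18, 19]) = 19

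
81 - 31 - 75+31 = 6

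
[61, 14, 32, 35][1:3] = [14, 32]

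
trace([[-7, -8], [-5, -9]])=-16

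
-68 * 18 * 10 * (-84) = 1028160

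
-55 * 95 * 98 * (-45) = 23042250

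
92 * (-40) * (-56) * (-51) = -10510080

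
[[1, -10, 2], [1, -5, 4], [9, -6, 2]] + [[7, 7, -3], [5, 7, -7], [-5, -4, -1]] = [[8, -3, -1], [6, 2, -3], [4, -10, 1]]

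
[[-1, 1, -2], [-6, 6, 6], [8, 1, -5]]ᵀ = [[-1, -6, 8], [1, 6, 1], [-2, 6, -5]]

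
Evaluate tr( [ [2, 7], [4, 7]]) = diagonal: 2 + 7
= 9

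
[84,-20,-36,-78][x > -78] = [84, -20, -36]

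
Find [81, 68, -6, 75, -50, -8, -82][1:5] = [68, -6, 75, -50]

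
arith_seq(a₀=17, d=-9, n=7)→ a_0 = 17 + 0*-9 = 17
a_1 = 17 + 1*-9 = 8
a_2 = 17 + 2*-9 = -1
...
= [17, 8, -1, -10, -19, -28, -37]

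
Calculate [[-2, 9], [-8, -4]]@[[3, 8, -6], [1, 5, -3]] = [[3, 29, -15], [-28, -84, 60]]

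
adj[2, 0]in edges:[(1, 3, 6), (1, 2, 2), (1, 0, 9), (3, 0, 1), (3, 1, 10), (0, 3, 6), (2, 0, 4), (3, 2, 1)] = 4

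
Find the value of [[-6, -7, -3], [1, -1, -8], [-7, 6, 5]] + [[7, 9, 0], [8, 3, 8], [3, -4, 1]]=[[1, 2, -3], [9, 2, 0], [-4, 2, 6]]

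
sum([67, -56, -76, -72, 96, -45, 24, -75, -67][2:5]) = -52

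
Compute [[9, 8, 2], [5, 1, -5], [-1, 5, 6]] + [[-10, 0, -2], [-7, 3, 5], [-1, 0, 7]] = [[-1, 8, 0], [-2, 4, 0], [-2, 5, 13]]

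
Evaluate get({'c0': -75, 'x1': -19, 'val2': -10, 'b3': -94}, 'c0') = -75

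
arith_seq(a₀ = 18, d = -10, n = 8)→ a_0 = 18 + 0*-10 = 18
a_1 = 18 + 1*-10 = 8
a_2 = 18 + 2*-10 = -2
...
= [18, 8, -2, -12, -22, -32, -42, -52]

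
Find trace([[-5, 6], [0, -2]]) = -7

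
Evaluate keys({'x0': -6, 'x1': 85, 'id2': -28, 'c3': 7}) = ['x0', 'x1', 'id2', 'c3']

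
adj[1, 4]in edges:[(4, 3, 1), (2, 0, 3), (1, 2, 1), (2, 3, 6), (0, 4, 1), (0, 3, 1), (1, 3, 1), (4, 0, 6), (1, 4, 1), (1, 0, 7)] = 1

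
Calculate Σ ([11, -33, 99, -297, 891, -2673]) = 11 + -33 + 99 + -297 + 891 + -2673
= -2002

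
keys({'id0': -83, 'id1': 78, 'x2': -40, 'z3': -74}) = ['id0', 'id1', 'x2', 'z3']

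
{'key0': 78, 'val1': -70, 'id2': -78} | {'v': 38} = {'key0': 78, 'val1': -70, 'id2': -78, 'v': 38}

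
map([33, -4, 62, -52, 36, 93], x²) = (33)²=1089, (-4)²=16, (62)²=3844, (-52)²=2704, (36)²=1296, (93)²=8649
= [1089, 16, 3844, 2704, 1296, 8649]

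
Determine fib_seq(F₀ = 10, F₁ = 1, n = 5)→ [10, 1, 11, 12, 23]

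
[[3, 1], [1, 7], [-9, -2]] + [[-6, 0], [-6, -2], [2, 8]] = [[-3, 1], [-5, 5], [-7, 6]]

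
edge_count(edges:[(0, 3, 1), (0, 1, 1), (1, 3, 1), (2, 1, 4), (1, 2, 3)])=5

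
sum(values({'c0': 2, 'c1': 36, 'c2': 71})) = 2 + 36 + 71
= 109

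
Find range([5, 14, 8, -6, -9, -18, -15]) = 32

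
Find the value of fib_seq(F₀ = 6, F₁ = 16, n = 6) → [6, 16, 22, 38, 60, 98]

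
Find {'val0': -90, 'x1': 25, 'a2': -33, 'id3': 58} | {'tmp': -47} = {'val0': -90, 'x1': 25, 'a2': -33, 'id3': 58, 'tmp': -47}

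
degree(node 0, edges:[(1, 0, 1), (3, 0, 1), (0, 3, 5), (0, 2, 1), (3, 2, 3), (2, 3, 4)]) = incident: (1,0), (3,0), (0,3), (0,2)
= 4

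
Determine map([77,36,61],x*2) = [154, 72, 122]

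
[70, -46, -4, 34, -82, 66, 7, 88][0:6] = [70, -46, -4, 34, -82, 66]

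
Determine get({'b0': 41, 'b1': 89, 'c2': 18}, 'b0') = 41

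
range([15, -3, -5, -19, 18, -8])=37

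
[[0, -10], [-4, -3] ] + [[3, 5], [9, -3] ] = [[3, -5], [5, -6]]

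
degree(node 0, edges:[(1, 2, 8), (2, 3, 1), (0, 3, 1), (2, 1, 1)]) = 1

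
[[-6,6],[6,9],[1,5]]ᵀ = [[-6, 6, 1], [6, 9, 5]]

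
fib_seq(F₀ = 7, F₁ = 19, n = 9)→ F_2 = F_1 + F_0 = 26
F_3 = F_2 + F_1 = 45
F_4 = F_3 + F_2 = 71
...
= [7, 19, 26, 45, 71, 116, 187, 303, 490]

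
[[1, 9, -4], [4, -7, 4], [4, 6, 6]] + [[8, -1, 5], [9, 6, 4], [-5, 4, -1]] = [[9, 8, 1], [13, -1, 8], [-1, 10, 5]]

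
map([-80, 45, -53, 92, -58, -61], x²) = (-80)²=6400, (45)²=2025, (-53)²=2809, (92)²=8464, (-58)²=3364, (-61)²=3721
= [6400, 2025, 2809, 8464, 3364, 3721]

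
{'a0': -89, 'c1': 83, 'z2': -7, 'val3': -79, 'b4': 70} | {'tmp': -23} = {'a0': -89, 'c1': 83, 'z2': -7, 'val3': -79, 'b4': 70, 'tmp': -23}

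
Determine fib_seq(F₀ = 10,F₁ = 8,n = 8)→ F_2 = F_1 + F_0 = 18
F_3 = F_2 + F_1 = 26
F_4 = F_3 + F_2 = 44
...
= [10, 8, 18, 26, 44, 70, 114, 184]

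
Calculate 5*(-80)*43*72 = -1238400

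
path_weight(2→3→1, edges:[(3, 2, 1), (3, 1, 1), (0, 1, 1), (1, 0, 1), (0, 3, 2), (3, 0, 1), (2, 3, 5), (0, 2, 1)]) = 6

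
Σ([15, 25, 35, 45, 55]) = 175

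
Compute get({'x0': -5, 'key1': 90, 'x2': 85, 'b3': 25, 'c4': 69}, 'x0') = -5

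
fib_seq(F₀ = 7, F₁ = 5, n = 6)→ F_2 = F_1 + F_0 = 12
F_3 = F_2 + F_1 = 17
F_4 = F_3 + F_2 = 29
...
= [7, 5, 12, 17, 29, 46]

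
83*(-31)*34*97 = -8485754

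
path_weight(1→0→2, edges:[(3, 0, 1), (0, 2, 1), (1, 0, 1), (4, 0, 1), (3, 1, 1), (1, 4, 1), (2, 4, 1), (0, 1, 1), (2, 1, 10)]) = 2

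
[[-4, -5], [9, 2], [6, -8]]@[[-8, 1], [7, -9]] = [[-3, 41], [-58, -9], [-104, 78]]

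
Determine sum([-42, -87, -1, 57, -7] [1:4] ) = slice → [-87, -1, 57]
(-87) + (-1) + 57
= -31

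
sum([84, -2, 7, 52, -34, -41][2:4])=slice → [7, 52]
7 + 52
= 59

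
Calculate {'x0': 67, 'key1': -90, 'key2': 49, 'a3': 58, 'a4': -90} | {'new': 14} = {'x0': 67, 'key1': -90, 'key2': 49, 'a3': 58, 'a4': -90, 'new': 14}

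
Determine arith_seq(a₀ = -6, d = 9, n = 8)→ a_0 = -6 + 0*9 = -6
a_1 = -6 + 1*9 = 3
a_2 = -6 + 2*9 = 12
...
= [-6, 3, 12, 21, 30, 39, 48, 57]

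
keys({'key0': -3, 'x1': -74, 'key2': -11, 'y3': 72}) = ['key0', 'x1', 'key2', 'y3']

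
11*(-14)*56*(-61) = 526064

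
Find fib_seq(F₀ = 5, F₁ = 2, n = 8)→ F_2 = F_1 + F_0 = 7
F_3 = F_2 + F_1 = 9
F_4 = F_3 + F_2 = 16
...
= [5, 2, 7, 9, 16, 25, 41, 66]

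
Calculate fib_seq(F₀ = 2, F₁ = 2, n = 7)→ [2, 2, 4, 6, 10, 16, 26]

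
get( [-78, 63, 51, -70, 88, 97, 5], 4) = 88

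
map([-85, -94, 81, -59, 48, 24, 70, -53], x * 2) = -85*2=-170, -94*2=-188, 81*2=162, -59*2=-118, 48*2=96, 24*2=48, 70*2=140, -53*2=-106
= [-170, -188, 162, -118, 96, 48, 140, -106]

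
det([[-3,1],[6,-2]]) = 0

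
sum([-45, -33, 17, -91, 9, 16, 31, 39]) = (-45) + (-33) + 17 + (-91) + 9 + 16 + 31 + 39
= -57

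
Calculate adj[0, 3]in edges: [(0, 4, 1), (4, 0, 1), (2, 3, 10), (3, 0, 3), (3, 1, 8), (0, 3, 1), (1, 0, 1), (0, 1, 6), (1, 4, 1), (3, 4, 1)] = 1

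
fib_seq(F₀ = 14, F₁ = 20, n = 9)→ [14, 20, 34, 54, 88, 142, 230, 372, 602]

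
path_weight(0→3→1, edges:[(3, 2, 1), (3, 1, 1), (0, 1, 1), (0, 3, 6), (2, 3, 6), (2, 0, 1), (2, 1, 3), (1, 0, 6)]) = 7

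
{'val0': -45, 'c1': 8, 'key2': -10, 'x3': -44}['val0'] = -45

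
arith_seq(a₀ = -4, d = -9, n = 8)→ [-4, -13, -22, -31, -40, -49, -58, -67]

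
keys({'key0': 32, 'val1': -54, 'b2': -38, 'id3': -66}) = ['key0', 'val1', 'b2', 'id3']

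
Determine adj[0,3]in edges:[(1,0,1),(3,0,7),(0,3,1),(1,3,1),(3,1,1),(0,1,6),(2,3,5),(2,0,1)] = 1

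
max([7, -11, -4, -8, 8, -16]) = 8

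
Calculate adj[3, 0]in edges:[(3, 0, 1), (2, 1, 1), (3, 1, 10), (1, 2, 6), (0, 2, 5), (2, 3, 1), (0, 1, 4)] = 1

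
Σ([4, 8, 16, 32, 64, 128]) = 252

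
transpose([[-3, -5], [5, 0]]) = [[-3, 5], [-5, 0]]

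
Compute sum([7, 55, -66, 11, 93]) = 7 + 55 + (-66) + 11 + 93
= 100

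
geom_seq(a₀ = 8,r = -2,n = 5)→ a_0 = 8*(-2)^0 = 8
a_1 = 8*(-2)^1 = -16
a_2 = 8*(-2)^2 = 32
...
= [8, -16, 32, -64, 128]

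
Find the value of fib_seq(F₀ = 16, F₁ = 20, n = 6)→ [16, 20, 36, 56, 92, 148]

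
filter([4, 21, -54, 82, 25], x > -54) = keep x where x > -54: 4✓, 21✓, -54✗, 82✓, 25✓
= [4, 21, 82, 25]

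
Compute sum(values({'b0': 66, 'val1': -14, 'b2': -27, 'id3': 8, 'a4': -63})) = 66 + (-14) + (-27) + 8 + (-63)
= -30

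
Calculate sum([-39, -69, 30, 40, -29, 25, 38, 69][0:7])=-4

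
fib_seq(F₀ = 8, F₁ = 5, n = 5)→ [8, 5, 13, 18, 31]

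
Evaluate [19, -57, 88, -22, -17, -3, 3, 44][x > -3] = [19, 88, 3, 44]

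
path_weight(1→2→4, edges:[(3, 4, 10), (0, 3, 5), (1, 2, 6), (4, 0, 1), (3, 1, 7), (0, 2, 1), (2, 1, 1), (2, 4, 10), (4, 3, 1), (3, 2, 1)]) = 16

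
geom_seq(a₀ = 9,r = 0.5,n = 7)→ [9.0, 4.5, 2.25, 1.125, 0.5625, 0.28125, 0.140625]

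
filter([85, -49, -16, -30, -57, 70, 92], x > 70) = [85, 92]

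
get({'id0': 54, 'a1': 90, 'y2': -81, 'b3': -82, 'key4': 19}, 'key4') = 19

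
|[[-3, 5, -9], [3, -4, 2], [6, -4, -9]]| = (1)*(-3)*det([[-4, 2], [-4, -9]]) + (-1)*(5)*det([[3, 2], [6, -9]]) + (1)*(-9)*det([[3, -4], [6, -4]])
= -132 + 195 + -108
= -45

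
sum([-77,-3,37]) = (-77) + (-3) + 37
= -43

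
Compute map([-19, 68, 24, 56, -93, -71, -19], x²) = (-19)²=361, (68)²=4624, (24)²=576, (56)²=3136, (-93)²=8649, (-71)²=5041, (-19)²=361
= [361, 4624, 576, 3136, 8649, 5041, 361]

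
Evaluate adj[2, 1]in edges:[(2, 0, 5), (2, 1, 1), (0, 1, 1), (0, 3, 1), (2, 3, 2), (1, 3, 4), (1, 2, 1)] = 1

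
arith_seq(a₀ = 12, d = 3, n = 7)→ a_0 = 12 + 0*3 = 12
a_1 = 12 + 1*3 = 15
a_2 = 12 + 2*3 = 18
...
= [12, 15, 18, 21, 24, 27, 30]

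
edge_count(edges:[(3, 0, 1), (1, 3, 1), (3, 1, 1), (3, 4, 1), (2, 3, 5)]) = 5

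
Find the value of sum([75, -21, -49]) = 75 + (-21) + (-49)
= 5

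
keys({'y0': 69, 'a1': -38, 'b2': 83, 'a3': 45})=['y0', 'a1', 'b2', 'a3']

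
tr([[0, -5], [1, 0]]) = diagonal: 0 + 0
= 0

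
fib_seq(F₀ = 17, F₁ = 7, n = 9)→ F_2 = F_1 + F_0 = 24
F_3 = F_2 + F_1 = 31
F_4 = F_3 + F_2 = 55
...
= [17, 7, 24, 31, 55, 86, 141, 227, 368]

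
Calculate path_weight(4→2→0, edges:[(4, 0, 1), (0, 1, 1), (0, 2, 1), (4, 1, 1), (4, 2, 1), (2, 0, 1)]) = w(4→2)=1 + w(2→0)=1
= 2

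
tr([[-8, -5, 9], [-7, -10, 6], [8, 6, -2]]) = -20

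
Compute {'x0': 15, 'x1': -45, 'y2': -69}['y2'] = -69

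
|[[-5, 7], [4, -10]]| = 22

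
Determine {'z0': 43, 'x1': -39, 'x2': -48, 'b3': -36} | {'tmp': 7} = {'z0': 43, 'x1': -39, 'x2': -48, 'b3': -36, 'tmp': 7}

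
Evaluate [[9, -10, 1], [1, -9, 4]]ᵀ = [[9, 1], [-10, -9], [1, 4]]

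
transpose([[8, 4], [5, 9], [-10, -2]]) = [[8, 5, -10], [4, 9, -2]]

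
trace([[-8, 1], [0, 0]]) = -8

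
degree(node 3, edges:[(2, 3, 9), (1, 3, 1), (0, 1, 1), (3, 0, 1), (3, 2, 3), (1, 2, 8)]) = 4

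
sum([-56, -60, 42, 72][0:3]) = slice → [-56, -60, 42]
(-56) + (-60) + 42
= -74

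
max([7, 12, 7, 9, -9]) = 12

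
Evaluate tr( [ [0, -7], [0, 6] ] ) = 6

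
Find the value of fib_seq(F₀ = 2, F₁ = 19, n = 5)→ F_2 = F_1 + F_0 = 21
F_3 = F_2 + F_1 = 40
F_4 = F_3 + F_2 = 61
= [2, 19, 21, 40, 61]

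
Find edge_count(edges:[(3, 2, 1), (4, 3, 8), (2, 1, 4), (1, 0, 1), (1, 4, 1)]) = 5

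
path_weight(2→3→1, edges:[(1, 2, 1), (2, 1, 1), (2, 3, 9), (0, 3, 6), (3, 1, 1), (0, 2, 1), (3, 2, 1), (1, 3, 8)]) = w(2→3)=9 + w(3→1)=1
= 10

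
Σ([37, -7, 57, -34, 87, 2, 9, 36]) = 187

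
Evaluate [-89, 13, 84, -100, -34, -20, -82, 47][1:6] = [13, 84, -100, -34, -20]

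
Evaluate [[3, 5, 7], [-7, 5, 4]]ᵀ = [[3, -7], [5, 5], [7, 4]]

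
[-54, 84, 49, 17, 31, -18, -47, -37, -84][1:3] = [84, 49]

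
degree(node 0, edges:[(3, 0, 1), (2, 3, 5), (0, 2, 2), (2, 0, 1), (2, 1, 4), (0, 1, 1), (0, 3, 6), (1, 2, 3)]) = incident: (3,0), (0,2), (2,0), (0,1), (0,3)
= 5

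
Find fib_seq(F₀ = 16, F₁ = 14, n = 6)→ F_2 = F_1 + F_0 = 30
F_3 = F_2 + F_1 = 44
F_4 = F_3 + F_2 = 74
...
= [16, 14, 30, 44, 74, 118]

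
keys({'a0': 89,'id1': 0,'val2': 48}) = ['a0', 'id1', 'val2']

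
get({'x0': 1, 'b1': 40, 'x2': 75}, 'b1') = 40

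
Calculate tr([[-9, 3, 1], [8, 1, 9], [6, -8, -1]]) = -9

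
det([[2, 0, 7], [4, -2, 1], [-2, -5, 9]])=(1)*(2)*det([[-2, 1], [-5, 9]]) + (-1)*(0)*det([[4, 1], [-2, 9]]) + (1)*(7)*det([[4, -2], [-2, -5]])
= -26 + 0 + -168
= -194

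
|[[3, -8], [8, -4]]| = 52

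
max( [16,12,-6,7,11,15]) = 16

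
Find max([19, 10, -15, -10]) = 19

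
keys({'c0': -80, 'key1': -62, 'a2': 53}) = ['c0', 'key1', 'a2']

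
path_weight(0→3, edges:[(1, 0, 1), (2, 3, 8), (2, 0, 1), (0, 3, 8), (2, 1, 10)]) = w(0→3)=8
= 8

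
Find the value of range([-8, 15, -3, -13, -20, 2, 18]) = 38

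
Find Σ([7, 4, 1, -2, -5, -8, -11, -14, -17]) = 7 + 4 + 1 + (-2) + (-5) + (-8) + (-11) + (-14) + (-17)
= -45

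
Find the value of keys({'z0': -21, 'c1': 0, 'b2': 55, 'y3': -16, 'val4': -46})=['z0', 'c1', 'b2', 'y3', 'val4']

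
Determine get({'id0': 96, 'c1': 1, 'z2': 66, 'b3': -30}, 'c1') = 1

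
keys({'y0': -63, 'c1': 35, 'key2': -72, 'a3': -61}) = ['y0', 'c1', 'key2', 'a3']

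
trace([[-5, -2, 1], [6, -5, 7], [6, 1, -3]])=diagonal: (-5) + (-5) + (-3)
= -13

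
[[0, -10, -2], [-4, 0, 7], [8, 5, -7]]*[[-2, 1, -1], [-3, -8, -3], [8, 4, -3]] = C[0][0] = (0)*(-2) + (-10)*(-3) + (-2)*(8) = 14
C[0][1] = (0)*(1) + (-10)*(-8) + (-2)*(4) = 72
C[0][2] = (0)*(-1) + (-10)*(-3) + (-2)*(-3) = 36
C[1][0] = (-4)*(-2) + (0)*(-3) + (7)*(8) = 64
C[1][1] = (-4)*(1) + (0)*(-8) + (7)*(4) = 24
C[1][2] = (-4)*(-1) + (0)*(-3) + (7)*(-3) = -17
... (3 more cells)
= [[14, 72, 36], [64, 24, -17], [-87, -60, -2]]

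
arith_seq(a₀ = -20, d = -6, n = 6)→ a_0 = -20 + 0*-6 = -20
a_1 = -20 + 1*-6 = -26
a_2 = -20 + 2*-6 = -32
...
= [-20, -26, -32, -38, -44, -50]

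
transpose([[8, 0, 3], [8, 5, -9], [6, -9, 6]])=[[8, 8, 6], [0, 5, -9], [3, -9, 6]]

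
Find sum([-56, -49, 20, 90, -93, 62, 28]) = 2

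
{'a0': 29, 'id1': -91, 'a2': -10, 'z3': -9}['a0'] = 29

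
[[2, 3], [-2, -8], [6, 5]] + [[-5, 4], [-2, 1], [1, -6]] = [[-3, 7], [-4, -7], [7, -1]]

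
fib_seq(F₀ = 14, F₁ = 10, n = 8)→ F_2 = F_1 + F_0 = 24
F_3 = F_2 + F_1 = 34
F_4 = F_3 + F_2 = 58
...
= [14, 10, 24, 34, 58, 92, 150, 242]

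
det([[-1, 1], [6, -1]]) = (-1)*(-1) - (1)*(6)
= -5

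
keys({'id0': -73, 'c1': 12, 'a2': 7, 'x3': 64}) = ['id0', 'c1', 'a2', 'x3']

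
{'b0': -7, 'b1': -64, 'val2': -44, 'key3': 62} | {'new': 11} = {'b0': -7, 'b1': -64, 'val2': -44, 'key3': 62, 'new': 11}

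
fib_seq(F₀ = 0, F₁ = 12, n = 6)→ [0, 12, 12, 24, 36, 60]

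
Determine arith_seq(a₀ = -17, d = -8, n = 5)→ [-17, -25, -33, -41, -49]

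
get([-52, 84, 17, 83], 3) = 83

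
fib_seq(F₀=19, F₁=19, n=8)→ F_2 = F_1 + F_0 = 38
F_3 = F_2 + F_1 = 57
F_4 = F_3 + F_2 = 95
...
= [19, 19, 38, 57, 95, 152, 247, 399]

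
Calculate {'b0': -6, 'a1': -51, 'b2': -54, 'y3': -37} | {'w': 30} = {'b0': -6, 'a1': -51, 'b2': -54, 'y3': -37, 'w': 30}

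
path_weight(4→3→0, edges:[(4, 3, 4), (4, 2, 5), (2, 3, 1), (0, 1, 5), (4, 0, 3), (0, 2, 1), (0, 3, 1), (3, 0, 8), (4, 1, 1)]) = 12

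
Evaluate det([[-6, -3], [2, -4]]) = 30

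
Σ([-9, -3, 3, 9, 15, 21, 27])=(-9) + (-3) + 3 + 9 + 15 + 21 + 27
= 63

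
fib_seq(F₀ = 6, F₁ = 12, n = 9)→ [6, 12, 18, 30, 48, 78, 126, 204, 330]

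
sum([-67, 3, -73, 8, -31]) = -160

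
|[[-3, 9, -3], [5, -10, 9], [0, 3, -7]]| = (1)*(-3)*det([[-10, 9], [3, -7]]) + (-1)*(9)*det([[5, 9], [0, -7]]) + (1)*(-3)*det([[5, -10], [0, 3]])
= -129 + 315 + -45
= 141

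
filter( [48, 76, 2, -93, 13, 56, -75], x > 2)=keep x where x > 2: 48✓, 76✓, 2✗, -93✗, 13✓, 56✓, -75✗
= [48, 76, 13, 56]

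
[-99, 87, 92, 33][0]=-99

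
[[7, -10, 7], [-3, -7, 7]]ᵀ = [[7, -3], [-10, -7], [7, 7]]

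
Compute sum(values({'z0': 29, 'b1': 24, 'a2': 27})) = 29 + 24 + 27
= 80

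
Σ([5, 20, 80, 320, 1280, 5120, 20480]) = 27305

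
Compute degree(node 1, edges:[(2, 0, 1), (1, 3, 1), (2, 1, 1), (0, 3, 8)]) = 2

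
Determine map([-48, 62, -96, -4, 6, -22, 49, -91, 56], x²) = (-48)²=2304, (62)²=3844, (-96)²=9216, (-4)²=16, (6)²=36, (-22)²=484, (49)²=2401, (-91)²=8281, (56)²=3136
= [2304, 3844, 9216, 16, 36, 484, 2401, 8281, 3136]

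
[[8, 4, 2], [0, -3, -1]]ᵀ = [[8, 0], [4, -3], [2, -1]]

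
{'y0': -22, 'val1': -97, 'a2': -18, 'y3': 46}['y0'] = -22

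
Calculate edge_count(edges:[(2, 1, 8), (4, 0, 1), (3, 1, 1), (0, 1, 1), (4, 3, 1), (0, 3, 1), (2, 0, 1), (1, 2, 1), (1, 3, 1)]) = 9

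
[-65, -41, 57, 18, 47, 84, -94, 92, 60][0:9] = [-65, -41, 57, 18, 47, 84, -94, 92, 60]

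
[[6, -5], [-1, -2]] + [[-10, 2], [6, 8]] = [[-4, -3], [5, 6]]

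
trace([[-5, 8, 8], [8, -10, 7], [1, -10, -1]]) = -16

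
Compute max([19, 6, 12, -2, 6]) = 19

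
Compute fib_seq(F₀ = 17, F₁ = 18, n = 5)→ F_2 = F_1 + F_0 = 35
F_3 = F_2 + F_1 = 53
F_4 = F_3 + F_2 = 88
= [17, 18, 35, 53, 88]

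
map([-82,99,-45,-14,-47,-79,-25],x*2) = [-164, 198, -90, -28, -94, -158, -50]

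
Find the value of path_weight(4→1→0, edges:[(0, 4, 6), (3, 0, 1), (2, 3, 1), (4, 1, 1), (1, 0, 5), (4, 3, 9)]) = 6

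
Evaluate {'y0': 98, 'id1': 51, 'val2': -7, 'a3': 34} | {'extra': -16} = {'y0': 98, 'id1': 51, 'val2': -7, 'a3': 34, 'extra': -16}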